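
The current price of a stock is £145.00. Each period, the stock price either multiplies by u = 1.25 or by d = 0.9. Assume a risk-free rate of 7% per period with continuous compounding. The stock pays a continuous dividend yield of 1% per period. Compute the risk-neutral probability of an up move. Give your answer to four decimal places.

Per-period risk-free factor R = e^0.07 = 1.0725; dividend-adjusted growth = e^(0.07−0.01) = 1.0618.
Risk-neutral probability p = (1.0618 − 0.9)/(1.25 − 0.9) = 0.1618/0.3500 = 0.4624

p = 0.4624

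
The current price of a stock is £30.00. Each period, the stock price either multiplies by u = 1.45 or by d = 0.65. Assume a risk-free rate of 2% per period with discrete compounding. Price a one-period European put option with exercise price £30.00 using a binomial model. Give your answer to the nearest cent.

Risk-neutral probability p = (1 + 0.02 − 0.65)/(1.45 − 0.65) = 0.3700/0.8000 = 0.4625
Terminal stock prices: S_u = 43.5, S_d = 19.5
Terminal payoffs (K − S): max(-13.5, 0) = 0, max(10.5, 0) = 10.5
Node 0 (S = 30): V_0 = 1/1.02·[0.4625·0.0000 + 0.5375·10.5000] = 5.5331

£5.53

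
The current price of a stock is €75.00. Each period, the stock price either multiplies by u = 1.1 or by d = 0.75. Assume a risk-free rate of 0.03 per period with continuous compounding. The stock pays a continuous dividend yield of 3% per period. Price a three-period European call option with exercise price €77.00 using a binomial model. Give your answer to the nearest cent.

Per-period risk-free factor R = e^0.03 = 1.0305; dividend-adjusted growth = e^(0.03−0.03) = 1.0000.
Risk-neutral probability p = (1.0000 − 0.75)/(1.1 − 0.75) = 0.2500/0.3500 = 0.7143
Terminal stock prices: S_uuu = 99.83, S_uud = 68.06, S_udd = 46.41, S_ddd = 31.64
Terminal payoffs (S − K): max(22.83, 0) = 22.83, max(-8.937, 0) = 0, max(-30.59, 0) = 0, max(-45.36, 0) = 0
Node uu (S = 90.75): V_uu = e^(−0.03)·[0.7143·22.8250 + 0.2857·0.0000] = 15.8217
Node ud (S = 61.88): V_ud = e^(−0.03)·[0.7143·0.0000 + 0.2857·0.0000] = 0.0000
Node dd (S = 42.19): V_dd = e^(−0.03)·[0.7143·0.0000 + 0.2857·0.0000] = 0.0000
Node u (S = 82.5): V_u = e^(−0.03)·[0.7143·15.8217 + 0.2857·0.0000] = 10.9672
Node d (S = 56.25): V_d = e^(−0.03)·[0.7143·0.0000 + 0.2857·0.0000] = 0.0000
Node 0 (S = 75): V_0 = e^(−0.03)·[0.7143·10.9672 + 0.2857·0.0000] = 7.6022

€7.60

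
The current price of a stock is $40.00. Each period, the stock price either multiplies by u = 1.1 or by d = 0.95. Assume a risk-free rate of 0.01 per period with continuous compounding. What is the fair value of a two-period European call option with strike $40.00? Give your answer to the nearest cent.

$2.17

Risk-neutral probability p = (e^0.01 − 0.95)/(1.1 − 0.95) = 0.0601/0.1500 = 0.4003
Terminal stock prices: S_uu = 48.4, S_ud = 41.8, S_dd = 36.1
Terminal payoffs (S − K): max(8.4, 0) = 8.4, max(1.8, 0) = 1.8, max(-3.9, 0) = 0
Node u (S = 44): V_u = e^(−0.01)·[0.4003·8.4000 + 0.5997·1.8000] = 4.3980
Node d (S = 38): V_d = e^(−0.01)·[0.4003·1.8000 + 0.5997·0.0000] = 0.7134
Node 0 (S = 40): V_0 = e^(−0.01)·[0.4003·4.3980 + 0.5997·0.7134] = 2.1667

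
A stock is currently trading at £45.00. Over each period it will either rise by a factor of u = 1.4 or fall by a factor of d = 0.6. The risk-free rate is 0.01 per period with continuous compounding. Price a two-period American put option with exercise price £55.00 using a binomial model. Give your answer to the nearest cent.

£17.72

Risk-neutral probability p = (e^0.01 − 0.6)/(1.4 − 0.6) = 0.4101/0.8000 = 0.5126
Terminal stock prices: S_uu = 88.2, S_ud = 37.8, S_dd = 16.2
Terminal payoffs (K − S): max(-33.2, 0) = 0, max(17.2, 0) = 17.2, max(38.8, 0) = 38.8
Node u (S = 63): continuation = e^(−0.01)·[0.5126·0.0000 + 0.4874·17.2000] = 8.3005; exercise value = 0.0000 ≤ continuation, so V_u = 8.3005
Node d (S = 27): continuation = e^(−0.01)·[0.5126·17.2000 + 0.4874·38.8000] = 27.4527; exercise value = 28.0000 > continuation, so V_d = 28.0000 (exercise)
Node 0 (S = 45): continuation = e^(−0.01)·[0.5126·8.3005 + 0.4874·28.0000] = 17.7246; exercise value = 10.0000 ≤ continuation, so V_0 = 17.7246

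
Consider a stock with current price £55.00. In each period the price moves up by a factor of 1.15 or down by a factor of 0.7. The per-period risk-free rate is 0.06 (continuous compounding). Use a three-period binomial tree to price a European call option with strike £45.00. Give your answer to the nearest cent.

£18.66

Risk-neutral probability p = (e^0.06 − 0.7)/(1.15 − 0.7) = 0.3618/0.4500 = 0.8041
Terminal stock prices: S_uuu = 83.65, S_uud = 50.92, S_udd = 30.99, S_ddd = 18.86
Terminal payoffs (S − K): max(38.65, 0) = 38.65, max(5.916, 0) = 5.916, max(-14.01, 0) = 0, max(-26.14, 0) = 0
Node uu (S = 72.74): V_uu = e^(−0.06)·[0.8041·38.6481 + 0.1959·5.9162] = 30.3581
Node ud (S = 44.27): V_ud = e^(−0.06)·[0.8041·5.9162 + 0.1959·0.0000] = 4.4801
Node dd (S = 26.95): V_dd = e^(−0.06)·[0.8041·0.0000 + 0.1959·0.0000] = 0.0000
Node u (S = 63.25): V_u = e^(−0.06)·[0.8041·30.3581 + 0.1959·4.4801] = 23.8154
Node d (S = 38.5): V_d = e^(−0.06)·[0.8041·4.4801 + 0.1959·0.0000] = 3.3926
Node 0 (S = 55): V_0 = e^(−0.06)·[0.8041·23.8154 + 0.1959·3.3926] = 18.6603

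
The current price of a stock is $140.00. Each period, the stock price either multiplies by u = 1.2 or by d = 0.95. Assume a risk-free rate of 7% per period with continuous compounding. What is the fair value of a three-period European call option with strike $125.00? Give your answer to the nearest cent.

$39.21

Risk-neutral probability p = (e^0.07 − 0.95)/(1.2 − 0.95) = 0.1225/0.2500 = 0.4900
Terminal stock prices: S_uuu = 241.9, S_uud = 191.5, S_udd = 151.6, S_ddd = 120
Terminal payoffs (S − K): max(116.9, 0) = 116.9, max(66.52, 0) = 66.52, max(26.62, 0) = 26.62, max(-4.968, 0) = 0
Node uu (S = 201.6): V_uu = e^(−0.07)·[0.4900·116.9200 + 0.5100·66.5200] = 85.0508
Node ud (S = 159.6): V_ud = e^(−0.07)·[0.4900·66.5200 + 0.5100·26.6200] = 43.0508
Node dd (S = 126.3): V_dd = e^(−0.07)·[0.4900·26.6200 + 0.5100·0.0000] = 12.1628
Node u (S = 168): V_u = e^(−0.07)·[0.4900·85.0508 + 0.5100·43.0508] = 59.3302
Node d (S = 133): V_d = e^(−0.07)·[0.4900·43.0508 + 0.5100·12.1628] = 25.4533
Node 0 (S = 140): V_0 = e^(−0.07)·[0.4900·59.3302 + 0.5100·25.4533] = 39.2110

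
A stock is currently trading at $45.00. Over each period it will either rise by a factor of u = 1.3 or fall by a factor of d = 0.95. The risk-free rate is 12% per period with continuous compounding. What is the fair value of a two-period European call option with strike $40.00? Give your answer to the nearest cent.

Risk-neutral probability p = (e^0.12 − 0.95)/(1.3 − 0.95) = 0.1775/0.3500 = 0.5071
Terminal stock prices: S_uu = 76.05, S_ud = 55.57, S_dd = 40.61
Terminal payoffs (S − K): max(36.05, 0) = 36.05, max(15.57, 0) = 15.57, max(0.6125, 0) = 0.6125
Node u (S = 58.5): V_u = e^(−0.12)·[0.5071·36.0500 + 0.4929·15.5750] = 23.0232
Node d (S = 42.75): V_d = e^(−0.12)·[0.5071·15.5750 + 0.4929·0.6125] = 7.2732
Node 0 (S = 45): V_0 = e^(−0.12)·[0.5071·23.0232 + 0.4929·7.2732] = 13.5349

$13.53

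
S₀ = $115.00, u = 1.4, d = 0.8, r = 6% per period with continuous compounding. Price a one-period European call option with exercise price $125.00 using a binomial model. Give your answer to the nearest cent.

$14.80

Risk-neutral probability p = (e^0.06 − 0.8)/(1.4 − 0.8) = 0.2618/0.6000 = 0.4364
Terminal stock prices: S_u = 161, S_d = 92
Terminal payoffs (S − K): max(36, 0) = 36, max(-33, 0) = 0
Node 0 (S = 115): V_0 = e^(−0.06)·[0.4364·36.0000 + 0.5636·0.0000] = 14.7953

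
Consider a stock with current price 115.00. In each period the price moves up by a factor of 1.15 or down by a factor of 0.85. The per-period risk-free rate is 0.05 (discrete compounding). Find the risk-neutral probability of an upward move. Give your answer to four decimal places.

p = 0.6667

Risk-neutral probability p = (1 + 0.05 − 0.85)/(1.15 − 0.85) = 0.2000/0.3000 = 0.6667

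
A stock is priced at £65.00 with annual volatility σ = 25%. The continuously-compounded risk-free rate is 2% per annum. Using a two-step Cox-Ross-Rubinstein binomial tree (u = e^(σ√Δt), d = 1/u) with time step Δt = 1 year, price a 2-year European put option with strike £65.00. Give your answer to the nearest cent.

CRR parameters: u = e^(σ√Δt) = e^(0.25·√1) = 1.2840, d = 1/u = 0.7788
Per-period rate: rΔt = 0.02·1 = 0.02, so R = e^0.02 = 1.0202
Risk-neutral probability p = (e^0.02 − 0.7788)/(1.2840 − 0.7788) = 0.2414/0.5052 = 0.4778
Terminal stock prices: S_uu = 107.2, S_ud = 65, S_dd = 39.42
Terminal payoffs (K − S): max(-42.17, 0) = 0, max(0, 0) = 0, max(25.58, 0) = 25.58
Node u (S = 83.46): V_u = e^(−0.02)·[0.4778·0.0000 + 0.5222·0.0000] = 0.0000
Node d (S = 50.62): V_d = e^(−0.02)·[0.4778·0.0000 + 0.5222·25.5755] = 13.0909
Node 0 (S = 65): V_0 = e^(−0.02)·[0.4778·0.0000 + 0.5222·13.0909] = 6.7006

£6.70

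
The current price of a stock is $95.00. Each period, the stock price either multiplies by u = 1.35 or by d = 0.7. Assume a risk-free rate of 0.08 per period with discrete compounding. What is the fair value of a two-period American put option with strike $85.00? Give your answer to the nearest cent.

$7.12

Risk-neutral probability p = (1 + 0.08 − 0.7)/(1.35 − 0.7) = 0.3800/0.6500 = 0.5846
Terminal stock prices: S_uu = 173.1, S_ud = 89.77, S_dd = 46.55
Terminal payoffs (K − S): max(-88.14, 0) = 0, max(-4.775, 0) = 0, max(38.45, 0) = 38.45
Node u (S = 128.2): continuation = 1/1.08·[0.5846·0.0000 + 0.4154·0.0000] = 0.0000; exercise value = 0.0000 ≤ continuation, so V_u = 0.0000
Node d (S = 66.5): continuation = 1/1.08·[0.5846·0.0000 + 0.4154·38.4500] = 14.7885; exercise value = 18.5000 > continuation, so V_d = 18.5000 (exercise)
Node 0 (S = 95): continuation = 1/1.08·[0.5846·0.0000 + 0.4154·18.5000] = 7.1154; exercise value = 0.0000 ≤ continuation, so V_0 = 7.1154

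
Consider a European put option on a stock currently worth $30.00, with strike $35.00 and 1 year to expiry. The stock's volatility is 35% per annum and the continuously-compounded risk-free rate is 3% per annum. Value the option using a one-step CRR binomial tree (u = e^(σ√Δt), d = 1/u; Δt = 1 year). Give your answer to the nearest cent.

$7.32

CRR parameters: u = e^(σ√Δt) = e^(0.35·√1) = 1.4191, d = 1/u = 0.7047
Per-period rate: rΔt = 0.03·1 = 0.03, so R = e^0.03 = 1.0305
Risk-neutral probability p = (e^0.03 − 0.7047)/(1.4191 − 0.7047) = 0.3258/0.7144 = 0.4560
Terminal stock prices: S_u = 42.57, S_d = 21.14
Terminal payoffs (K − S): max(-7.572, 0) = 0, max(13.86, 0) = 13.86
Node 0 (S = 30): V_0 = e^(−0.03)·[0.4560·0.0000 + 0.5440·13.8594] = 7.3165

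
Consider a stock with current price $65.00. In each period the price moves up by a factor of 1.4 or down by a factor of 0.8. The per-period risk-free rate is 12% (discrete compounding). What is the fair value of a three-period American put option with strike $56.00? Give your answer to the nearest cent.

$2.50

Risk-neutral probability p = (1 + 0.12 − 0.8)/(1.4 − 0.8) = 0.3200/0.6000 = 0.5333
Terminal stock prices: S_uuu = 178.4, S_uud = 101.9, S_udd = 58.24, S_ddd = 33.28
Terminal payoffs (K − S): max(-122.4, 0) = 0, max(-45.92, 0) = 0, max(-2.24, 0) = 0, max(22.72, 0) = 22.72
Node uu (S = 127.4): continuation = 1/1.12·[0.5333·0.0000 + 0.4667·0.0000] = 0.0000; exercise value = 0.0000 ≤ continuation, so V_uu = 0.0000
Node ud (S = 72.8): continuation = 1/1.12·[0.5333·0.0000 + 0.4667·0.0000] = 0.0000; exercise value = 0.0000 ≤ continuation, so V_ud = 0.0000
Node dd (S = 41.6): continuation = 1/1.12·[0.5333·0.0000 + 0.4667·22.7200] = 9.4667; exercise value = 14.4000 > continuation, so V_dd = 14.4000 (exercise)
Node u (S = 91): continuation = 1/1.12·[0.5333·0.0000 + 0.4667·0.0000] = 0.0000; exercise value = 0.0000 ≤ continuation, so V_u = 0.0000
Node d (S = 52): continuation = 1/1.12·[0.5333·0.0000 + 0.4667·14.4000] = 6.0000; exercise value = 4.0000 ≤ continuation, so V_d = 6.0000
Node 0 (S = 65): continuation = 1/1.12·[0.5333·0.0000 + 0.4667·6.0000] = 2.5000; exercise value = 0.0000 ≤ continuation, so V_0 = 2.5000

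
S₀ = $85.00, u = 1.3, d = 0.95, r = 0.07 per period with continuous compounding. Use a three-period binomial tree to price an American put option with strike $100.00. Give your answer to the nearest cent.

Risk-neutral probability p = (e^0.07 − 0.95)/(1.3 − 0.95) = 0.1225/0.3500 = 0.3500
Terminal stock prices: S_uuu = 186.7, S_uud = 136.5, S_udd = 99.73, S_ddd = 72.88
Terminal payoffs (K − S): max(-86.75, 0) = 0, max(-36.47, 0) = 0, max(0.2738, 0) = 0.2738, max(27.12, 0) = 27.12
Node uu (S = 143.7): continuation = e^(−0.07)·[0.3500·0.0000 + 0.6500·0.0000] = 0.0000; exercise value = 0.0000 ≤ continuation, so V_uu = 0.0000
Node ud (S = 105): continuation = e^(−0.07)·[0.3500·0.0000 + 0.6500·0.2738] = 0.1659; exercise value = 0.0000 ≤ continuation, so V_ud = 0.1659
Node dd (S = 76.71): continuation = e^(−0.07)·[0.3500·0.2738 + 0.6500·27.1231] = 16.5269; exercise value = 23.2875 > continuation, so V_dd = 23.2875 (exercise)
Node u (S = 110.5): continuation = e^(−0.07)·[0.3500·0.0000 + 0.6500·0.1659] = 0.1005; exercise value = 0.0000 ≤ continuation, so V_u = 0.1005
Node d (S = 80.75): continuation = e^(−0.07)·[0.3500·0.1659 + 0.6500·23.2875] = 14.1672; exercise value = 19.2500 > continuation, so V_d = 19.2500 (exercise)
Node 0 (S = 85): continuation = e^(−0.07)·[0.3500·0.1005 + 0.6500·19.2500] = 11.6990; exercise value = 15.0000 > continuation, so V_0 = 15.0000 (exercise)

$15.00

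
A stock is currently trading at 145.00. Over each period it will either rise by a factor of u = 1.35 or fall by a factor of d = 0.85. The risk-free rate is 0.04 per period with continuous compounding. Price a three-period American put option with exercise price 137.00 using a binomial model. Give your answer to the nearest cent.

11.38

Risk-neutral probability p = (e^0.04 − 0.85)/(1.35 − 0.85) = 0.1908/0.5000 = 0.3816
Terminal stock prices: S_uuu = 356.8, S_uud = 224.6, S_udd = 141.4, S_ddd = 89.05
Terminal payoffs (K − S): max(-219.8, 0) = 0, max(-87.62, 0) = 0, max(-4.429, 0) = 0, max(47.95, 0) = 47.95
Node uu (S = 264.3): continuation = e^(−0.04)·[0.3816·0.0000 + 0.6184·0.0000] = 0.0000; exercise value = 0.0000 ≤ continuation, so V_uu = 0.0000
Node ud (S = 166.4): continuation = e^(−0.04)·[0.3816·0.0000 + 0.6184·0.0000] = 0.0000; exercise value = 0.0000 ≤ continuation, so V_ud = 0.0000
Node dd (S = 104.8): continuation = e^(−0.04)·[0.3816·0.0000 + 0.6184·47.9519] = 28.4897; exercise value = 32.2375 > continuation, so V_dd = 32.2375 (exercise)
Node u (S = 195.8): continuation = e^(−0.04)·[0.3816·0.0000 + 0.6184·0.0000] = 0.0000; exercise value = 0.0000 ≤ continuation, so V_u = 0.0000
Node d (S = 123.2): continuation = e^(−0.04)·[0.3816·0.0000 + 0.6184·32.2375] = 19.1533; exercise value = 13.7500 ≤ continuation, so V_d = 19.1533
Node 0 (S = 145): continuation = e^(−0.04)·[0.3816·0.0000 + 0.6184·19.1533] = 11.3796; exercise value = 0.0000 ≤ continuation, so V_0 = 11.3796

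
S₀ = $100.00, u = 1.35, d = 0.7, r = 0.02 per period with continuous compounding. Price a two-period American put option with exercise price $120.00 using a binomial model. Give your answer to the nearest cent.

$30.99

Risk-neutral probability p = (e^0.02 − 0.7)/(1.35 − 0.7) = 0.3202/0.6500 = 0.4926
Terminal stock prices: S_uu = 182.3, S_ud = 94.5, S_dd = 49
Terminal payoffs (K − S): max(-62.25, 0) = 0, max(25.5, 0) = 25.5, max(71, 0) = 71
Node u (S = 135): continuation = e^(−0.02)·[0.4926·0.0000 + 0.5074·25.5000] = 12.6821; exercise value = 0.0000 ≤ continuation, so V_u = 12.6821
Node d (S = 70): continuation = e^(−0.02)·[0.4926·25.5000 + 0.5074·71.0000] = 47.6238; exercise value = 50.0000 > continuation, so V_d = 50.0000 (exercise)
Node 0 (S = 100): continuation = e^(−0.02)·[0.4926·12.6821 + 0.5074·50.0000] = 30.9905; exercise value = 20.0000 ≤ continuation, so V_0 = 30.9905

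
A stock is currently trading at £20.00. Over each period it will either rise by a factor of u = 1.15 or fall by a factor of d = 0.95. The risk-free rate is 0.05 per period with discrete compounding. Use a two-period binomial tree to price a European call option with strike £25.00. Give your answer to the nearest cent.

Risk-neutral probability p = (1 + 0.05 − 0.95)/(1.15 − 0.95) = 0.1000/0.2000 = 0.5000
Terminal stock prices: S_uu = 26.45, S_ud = 21.85, S_dd = 18.05
Terminal payoffs (S − K): max(1.45, 0) = 1.45, max(-3.15, 0) = 0, max(-6.95, 0) = 0
Node u (S = 23): V_u = 1/1.05·[0.5000·1.4500 + 0.5000·0.0000] = 0.6905
Node d (S = 19): V_d = 1/1.05·[0.5000·0.0000 + 0.5000·0.0000] = 0.0000
Node 0 (S = 20): V_0 = 1/1.05·[0.5000·0.6905 + 0.5000·0.0000] = 0.3288

£0.33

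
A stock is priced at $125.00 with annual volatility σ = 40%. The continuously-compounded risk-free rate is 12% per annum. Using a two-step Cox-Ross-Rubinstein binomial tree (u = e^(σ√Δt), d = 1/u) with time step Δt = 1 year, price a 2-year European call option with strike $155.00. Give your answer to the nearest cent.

CRR parameters: u = e^(σ√Δt) = e^(0.4·√1) = 1.4918, d = 1/u = 0.6703
Per-period rate: rΔt = 0.12·1 = 0.12, so R = e^0.12 = 1.1275
Risk-neutral probability p = (e^0.12 − 0.6703)/(1.4918 − 0.6703) = 0.4572/0.8215 = 0.5565
Terminal stock prices: S_uu = 278.2, S_ud = 125, S_dd = 56.17
Terminal payoffs (S − K): max(123.2, 0) = 123.2, max(-30, 0) = 0, max(-98.83, 0) = 0
Node u (S = 186.5): V_u = e^(−0.12)·[0.5565·123.1926 + 0.4435·0.0000] = 60.8056
Node d (S = 83.79): V_d = e^(−0.12)·[0.5565·0.0000 + 0.4435·0.0000] = 0.0000
Node 0 (S = 125): V_0 = e^(−0.12)·[0.5565·60.8056 + 0.4435·0.0000] = 30.0125

$30.01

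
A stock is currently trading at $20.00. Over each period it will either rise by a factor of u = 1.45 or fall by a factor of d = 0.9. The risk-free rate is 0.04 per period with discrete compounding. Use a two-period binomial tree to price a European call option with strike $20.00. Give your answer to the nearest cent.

Risk-neutral probability p = (1 + 0.04 − 0.9)/(1.45 − 0.9) = 0.1400/0.5500 = 0.2545
Terminal stock prices: S_uu = 42.05, S_ud = 26.1, S_dd = 16.2
Terminal payoffs (S − K): max(22.05, 0) = 22.05, max(6.1, 0) = 6.1, max(-3.8, 0) = 0
Node u (S = 29): V_u = 1/1.04·[0.2545·22.0500 + 0.7455·6.1000] = 9.7692
Node d (S = 18): V_d = 1/1.04·[0.2545·6.1000 + 0.7455·0.0000] = 1.4930
Node 0 (S = 20): V_0 = 1/1.04·[0.2545·9.7692 + 0.7455·1.4930] = 3.4612

$3.46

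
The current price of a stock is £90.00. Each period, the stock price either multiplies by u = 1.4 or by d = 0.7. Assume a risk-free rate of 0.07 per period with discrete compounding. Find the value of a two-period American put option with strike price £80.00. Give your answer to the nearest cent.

£7.49

Risk-neutral probability p = (1 + 0.07 − 0.7)/(1.4 − 0.7) = 0.3700/0.7000 = 0.5286
Terminal stock prices: S_uu = 176.4, S_ud = 88.2, S_dd = 44.1
Terminal payoffs (K − S): max(-96.4, 0) = 0, max(-8.2, 0) = 0, max(35.9, 0) = 35.9
Node u (S = 126): continuation = 1/1.07·[0.5286·0.0000 + 0.4714·0.0000] = 0.0000; exercise value = 0.0000 ≤ continuation, so V_u = 0.0000
Node d (S = 63): continuation = 1/1.07·[0.5286·0.0000 + 0.4714·35.9000] = 15.8171; exercise value = 17.0000 > continuation, so V_d = 17.0000 (exercise)
Node 0 (S = 90): continuation = 1/1.07·[0.5286·0.0000 + 0.4714·17.0000] = 7.4900; exercise value = 0.0000 ≤ continuation, so V_0 = 7.4900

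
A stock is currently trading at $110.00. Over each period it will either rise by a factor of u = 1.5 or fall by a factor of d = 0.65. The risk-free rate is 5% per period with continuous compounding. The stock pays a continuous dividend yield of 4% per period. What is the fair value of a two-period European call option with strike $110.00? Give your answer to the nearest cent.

Per-period risk-free factor R = e^0.05 = 1.0513; dividend-adjusted growth = e^(0.05−0.04) = 1.0101.
Risk-neutral probability p = (1.0101 − 0.65)/(1.5 − 0.65) = 0.3601/0.8500 = 0.4236
Terminal stock prices: S_uu = 247.5, S_ud = 107.2, S_dd = 46.48
Terminal payoffs (S − K): max(137.5, 0) = 137.5, max(-2.75, 0) = 0, max(-63.52, 0) = 0
Node u (S = 165): V_u = e^(−0.05)·[0.4236·137.5000 + 0.5764·0.0000] = 55.4028
Node d (S = 71.5): V_d = e^(−0.05)·[0.4236·0.0000 + 0.5764·0.0000] = 0.0000
Node 0 (S = 110): V_0 = e^(−0.05)·[0.4236·55.4028 + 0.5764·0.0000] = 22.3235

$22.32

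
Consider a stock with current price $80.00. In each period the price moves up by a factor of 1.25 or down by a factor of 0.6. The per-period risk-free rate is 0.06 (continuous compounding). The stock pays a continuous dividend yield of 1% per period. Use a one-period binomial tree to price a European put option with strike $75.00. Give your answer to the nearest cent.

Per-period risk-free factor R = e^0.06 = 1.0618; dividend-adjusted growth = e^(0.06−0.01) = 1.0513.
Risk-neutral probability p = (1.0513 − 0.6)/(1.25 − 0.6) = 0.4513/0.6500 = 0.6943
Terminal stock prices: S_u = 100, S_d = 48
Terminal payoffs (K − S): max(-25, 0) = 0, max(27, 0) = 27
Node 0 (S = 80): V_0 = e^(−0.06)·[0.6943·0.0000 + 0.3057·27.0000] = 7.7742

$7.77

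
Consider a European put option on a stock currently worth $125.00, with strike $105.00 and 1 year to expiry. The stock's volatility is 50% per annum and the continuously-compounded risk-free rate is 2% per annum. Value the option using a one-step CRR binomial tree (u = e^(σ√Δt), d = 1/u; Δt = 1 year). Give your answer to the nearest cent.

CRR parameters: u = e^(σ√Δt) = e^(0.5·√1) = 1.6487, d = 1/u = 0.6065
Per-period rate: rΔt = 0.02·1 = 0.02, so R = e^0.02 = 1.0202
Risk-neutral probability p = (e^0.02 − 0.6065)/(1.6487 − 0.6065) = 0.4137/1.0422 = 0.3969
Terminal stock prices: S_u = 206.1, S_d = 75.82
Terminal payoffs (K − S): max(-101.1, 0) = 0, max(29.18, 0) = 29.18
Node 0 (S = 125): V_0 = e^(−0.02)·[0.3969·0.0000 + 0.6031·29.1837] = 17.2515

$17.25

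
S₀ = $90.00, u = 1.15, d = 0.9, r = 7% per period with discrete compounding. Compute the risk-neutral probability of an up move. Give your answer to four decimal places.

Risk-neutral probability p = (1 + 0.07 − 0.9)/(1.15 − 0.9) = 0.1700/0.2500 = 0.6800

p = 0.6800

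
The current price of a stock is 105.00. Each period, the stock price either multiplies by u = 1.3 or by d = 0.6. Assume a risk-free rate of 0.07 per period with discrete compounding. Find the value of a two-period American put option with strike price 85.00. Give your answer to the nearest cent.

Risk-neutral probability p = (1 + 0.07 − 0.6)/(1.3 − 0.6) = 0.4700/0.7000 = 0.6714
Terminal stock prices: S_uu = 177.5, S_ud = 81.9, S_dd = 37.8
Terminal payoffs (K − S): max(-92.45, 0) = 0, max(3.1, 0) = 3.1, max(47.2, 0) = 47.2
Node u (S = 136.5): continuation = 1/1.07·[0.6714·0.0000 + 0.3286·3.1000] = 0.9519; exercise value = 0.0000 ≤ continuation, so V_u = 0.9519
Node d (S = 63): continuation = 1/1.07·[0.6714·3.1000 + 0.3286·47.2000] = 16.4393; exercise value = 22.0000 > continuation, so V_d = 22.0000 (exercise)
Node 0 (S = 105): continuation = 1/1.07·[0.6714·0.9519 + 0.3286·22.0000] = 7.3530; exercise value = 0.0000 ≤ continuation, so V_0 = 7.3530

7.35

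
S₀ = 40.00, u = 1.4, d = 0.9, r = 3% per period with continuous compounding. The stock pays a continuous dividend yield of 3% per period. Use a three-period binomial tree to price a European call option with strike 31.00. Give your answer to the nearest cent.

9.09

Per-period risk-free factor R = e^0.03 = 1.0305; dividend-adjusted growth = e^(0.03−0.03) = 1.0000.
Risk-neutral probability p = (1.0000 − 0.9)/(1.4 − 0.9) = 0.1000/0.5000 = 0.2000
Terminal stock prices: S_uuu = 109.8, S_uud = 70.56, S_udd = 45.36, S_ddd = 29.16
Terminal payoffs (S − K): max(78.76, 0) = 78.76, max(39.56, 0) = 39.56, max(14.36, 0) = 14.36, max(-1.84, 0) = 0
Node uu (S = 78.4): V_uu = e^(−0.03)·[0.2000·78.7600 + 0.8000·39.5600] = 45.9991
Node ud (S = 50.4): V_ud = e^(−0.03)·[0.2000·39.5600 + 0.8000·14.3600] = 18.8266
Node dd (S = 32.4): V_dd = e^(−0.03)·[0.2000·14.3600 + 0.8000·0.0000] = 2.7871
Node u (S = 56): V_u = e^(−0.03)·[0.2000·45.9991 + 0.8000·18.8266] = 23.5441
Node d (S = 36): V_d = e^(−0.03)·[0.2000·18.8266 + 0.8000·2.7871] = 5.8178
Node 0 (S = 40): V_0 = e^(−0.03)·[0.2000·23.5441 + 0.8000·5.8178] = 9.0864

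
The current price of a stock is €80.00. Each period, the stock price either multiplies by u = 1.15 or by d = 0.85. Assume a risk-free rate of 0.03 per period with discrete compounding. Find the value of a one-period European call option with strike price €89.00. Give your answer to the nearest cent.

Risk-neutral probability p = (1 + 0.03 − 0.85)/(1.15 − 0.85) = 0.1800/0.3000 = 0.6000
Terminal stock prices: S_u = 92, S_d = 68
Terminal payoffs (S − K): max(3, 0) = 3, max(-21, 0) = 0
Node 0 (S = 80): V_0 = 1/1.03·[0.6000·3.0000 + 0.4000·0.0000] = 1.7476

€1.75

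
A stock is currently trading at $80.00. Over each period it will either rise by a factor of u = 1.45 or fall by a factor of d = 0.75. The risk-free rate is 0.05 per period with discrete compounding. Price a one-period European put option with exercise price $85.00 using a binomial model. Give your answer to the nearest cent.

Risk-neutral probability p = (1 + 0.05 − 0.75)/(1.45 − 0.75) = 0.3000/0.7000 = 0.4286
Terminal stock prices: S_u = 116, S_d = 60
Terminal payoffs (K − S): max(-31, 0) = 0, max(25, 0) = 25
Node 0 (S = 80): V_0 = 1/1.05·[0.4286·0.0000 + 0.5714·25.0000] = 13.6054

$13.61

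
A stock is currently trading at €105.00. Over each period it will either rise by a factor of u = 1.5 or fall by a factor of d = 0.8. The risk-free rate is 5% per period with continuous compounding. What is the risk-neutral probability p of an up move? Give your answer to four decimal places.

p = 0.3590

Risk-neutral probability p = (e^0.05 − 0.8)/(1.5 − 0.8) = 0.2513/0.7000 = 0.3590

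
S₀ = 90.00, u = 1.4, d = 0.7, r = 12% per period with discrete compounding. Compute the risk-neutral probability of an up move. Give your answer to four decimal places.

Risk-neutral probability p = (1 + 0.12 − 0.7)/(1.4 − 0.7) = 0.4200/0.7000 = 0.6000

p = 0.6000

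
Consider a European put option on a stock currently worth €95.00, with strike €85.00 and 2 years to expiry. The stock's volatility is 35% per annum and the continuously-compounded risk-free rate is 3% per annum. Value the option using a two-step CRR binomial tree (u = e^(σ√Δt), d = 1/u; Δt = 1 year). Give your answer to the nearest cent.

CRR parameters: u = e^(σ√Δt) = e^(0.35·√1) = 1.4191, d = 1/u = 0.7047
Per-period rate: rΔt = 0.03·1 = 0.03, so R = e^0.03 = 1.0305
Risk-neutral probability p = (e^0.03 − 0.7047)/(1.4191 − 0.7047) = 0.3258/0.7144 = 0.4560
Terminal stock prices: S_uu = 191.3, S_ud = 95, S_dd = 47.18
Terminal payoffs (K − S): max(-106.3, 0) = 0, max(-10, 0) = 0, max(37.82, 0) = 37.82
Node u (S = 134.8): V_u = e^(−0.03)·[0.4560·0.0000 + 0.5440·0.0000] = 0.0000
Node d (S = 66.95): V_d = e^(−0.03)·[0.4560·0.0000 + 0.5440·37.8244] = 19.9679
Node 0 (S = 95): V_0 = e^(−0.03)·[0.4560·0.0000 + 0.5440·19.9679] = 10.5412

€10.54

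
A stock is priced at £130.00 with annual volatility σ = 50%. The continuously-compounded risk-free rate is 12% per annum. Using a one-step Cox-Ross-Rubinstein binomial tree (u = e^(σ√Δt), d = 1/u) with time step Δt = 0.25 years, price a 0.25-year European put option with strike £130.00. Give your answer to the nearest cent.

£14.01

CRR parameters: u = e^(σ√Δt) = e^(0.5·√0.25) = 1.2840, d = 1/u = 0.7788
Per-period rate: rΔt = 0.12·0.25 = 0.03, so R = e^0.03 = 1.0305
Risk-neutral probability p = (e^0.03 − 0.7788)/(1.2840 − 0.7788) = 0.2517/0.5052 = 0.4981
Terminal stock prices: S_u = 166.9, S_d = 101.2
Terminal payoffs (K − S): max(-36.92, 0) = 0, max(28.76, 0) = 28.76
Node 0 (S = 130): V_0 = e^(−0.03)·[0.4981·0.0000 + 0.5019·28.7559] = 14.0060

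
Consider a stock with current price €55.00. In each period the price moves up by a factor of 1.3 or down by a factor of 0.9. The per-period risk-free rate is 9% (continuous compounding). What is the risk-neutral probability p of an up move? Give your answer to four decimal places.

p = 0.4854

Risk-neutral probability p = (e^0.09 − 0.9)/(1.3 − 0.9) = 0.1942/0.4000 = 0.4854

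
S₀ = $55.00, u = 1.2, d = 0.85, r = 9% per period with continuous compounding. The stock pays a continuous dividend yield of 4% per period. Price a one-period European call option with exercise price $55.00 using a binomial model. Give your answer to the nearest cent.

$5.78

Per-period risk-free factor R = e^0.09 = 1.0942; dividend-adjusted growth = e^(0.09−0.04) = 1.0513.
Risk-neutral probability p = (1.0513 − 0.85)/(1.2 − 0.85) = 0.2013/0.3500 = 0.5751
Terminal stock prices: S_u = 66, S_d = 46.75
Terminal payoffs (S − K): max(11, 0) = 11, max(-8.25, 0) = 0
Node 0 (S = 55): V_0 = e^(−0.09)·[0.5751·11.0000 + 0.4249·0.0000] = 5.7812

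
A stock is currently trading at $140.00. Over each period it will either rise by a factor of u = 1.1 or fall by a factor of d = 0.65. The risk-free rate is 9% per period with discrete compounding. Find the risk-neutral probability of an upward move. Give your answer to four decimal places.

p = 0.9778

Risk-neutral probability p = (1 + 0.09 − 0.65)/(1.1 − 0.65) = 0.4400/0.4500 = 0.9778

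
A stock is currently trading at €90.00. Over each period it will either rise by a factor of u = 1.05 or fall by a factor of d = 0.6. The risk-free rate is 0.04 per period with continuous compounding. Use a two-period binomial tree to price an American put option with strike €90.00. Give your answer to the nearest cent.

Risk-neutral probability p = (e^0.04 − 0.6)/(1.05 − 0.6) = 0.4408/0.4500 = 0.9796
Terminal stock prices: S_uu = 99.23, S_ud = 56.7, S_dd = 32.4
Terminal payoffs (K − S): max(-9.225, 0) = 0, max(33.3, 0) = 33.3, max(57.6, 0) = 57.6
Node u (S = 94.5): continuation = e^(−0.04)·[0.9796·0.0000 + 0.0204·33.3000] = 0.6533; exercise value = 0.0000 ≤ continuation, so V_u = 0.6533
Node d (S = 54): continuation = e^(−0.04)·[0.9796·33.3000 + 0.0204·57.6000] = 32.4710; exercise value = 36.0000 > continuation, so V_d = 36.0000 (exercise)
Node 0 (S = 90): continuation = e^(−0.04)·[0.9796·0.6533 + 0.0204·36.0000] = 1.3212; exercise value = 0.0000 ≤ continuation, so V_0 = 1.3212

€1.32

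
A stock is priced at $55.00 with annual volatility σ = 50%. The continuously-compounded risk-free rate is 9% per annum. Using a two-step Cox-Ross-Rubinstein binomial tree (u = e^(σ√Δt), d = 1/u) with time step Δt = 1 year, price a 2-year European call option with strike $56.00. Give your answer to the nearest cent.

CRR parameters: u = e^(σ√Δt) = e^(0.5·√1) = 1.6487, d = 1/u = 0.6065
Per-period rate: rΔt = 0.09·1 = 0.09, so R = e^0.09 = 1.0942
Risk-neutral probability p = (e^0.09 − 0.6065)/(1.6487 − 0.6065) = 0.4876/1.0422 = 0.4679
Terminal stock prices: S_uu = 149.5, S_ud = 55, S_dd = 20.23
Terminal payoffs (S − K): max(93.51, 0) = 93.51, max(-1, 0) = 0, max(-35.77, 0) = 0
Node u (S = 90.68): V_u = e^(−0.09)·[0.4679·93.5055 + 0.5321·0.0000] = 39.9858
Node d (S = 33.36): V_d = e^(−0.09)·[0.4679·0.0000 + 0.5321·0.0000] = 0.0000
Node 0 (S = 55): V_0 = e^(−0.09)·[0.4679·39.9858 + 0.5321·0.0000] = 17.0992

$17.10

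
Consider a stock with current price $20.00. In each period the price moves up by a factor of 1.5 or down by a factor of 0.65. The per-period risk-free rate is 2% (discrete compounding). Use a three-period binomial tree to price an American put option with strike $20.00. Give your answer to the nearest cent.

$5.46

Risk-neutral probability p = (1 + 0.02 − 0.65)/(1.5 − 0.65) = 0.3700/0.8500 = 0.4353
Terminal stock prices: S_uuu = 67.5, S_uud = 29.25, S_udd = 12.68, S_ddd = 5.492
Terminal payoffs (K − S): max(-47.5, 0) = 0, max(-9.25, 0) = 0, max(7.325, 0) = 7.325, max(14.51, 0) = 14.51
Node uu (S = 45): continuation = 1/1.02·[0.4353·0.0000 + 0.5647·0.0000] = 0.0000; exercise value = 0.0000 ≤ continuation, so V_uu = 0.0000
Node ud (S = 19.5): continuation = 1/1.02·[0.4353·0.0000 + 0.5647·7.3250] = 4.0554; exercise value = 0.5000 ≤ continuation, so V_ud = 4.0554
Node dd (S = 8.45): continuation = 1/1.02·[0.4353·7.3250 + 0.5647·14.5075] = 11.1578; exercise value = 11.5500 > continuation, so V_dd = 11.5500 (exercise)
Node u (S = 30): continuation = 1/1.02·[0.4353·0.0000 + 0.5647·4.0554] = 2.2452; exercise value = 0.0000 ≤ continuation, so V_u = 2.2452
Node d (S = 13): continuation = 1/1.02·[0.4353·4.0554 + 0.5647·11.5500] = 8.1251; exercise value = 7.0000 ≤ continuation, so V_d = 8.1251
Node 0 (S = 20): continuation = 1/1.02·[0.4353·2.2452 + 0.5647·8.1251] = 5.4565; exercise value = 0.0000 ≤ continuation, so V_0 = 5.4565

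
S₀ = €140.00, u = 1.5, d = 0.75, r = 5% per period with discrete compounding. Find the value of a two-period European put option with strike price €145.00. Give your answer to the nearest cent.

Risk-neutral probability p = (1 + 0.05 − 0.75)/(1.5 − 0.75) = 0.3000/0.7500 = 0.4000
Terminal stock prices: S_uu = 315, S_ud = 157.5, S_dd = 78.75
Terminal payoffs (K − S): max(-170, 0) = 0, max(-12.5, 0) = 0, max(66.25, 0) = 66.25
Node u (S = 210): V_u = 1/1.05·[0.4000·0.0000 + 0.6000·0.0000] = 0.0000
Node d (S = 105): V_d = 1/1.05·[0.4000·0.0000 + 0.6000·66.2500] = 37.8571
Node 0 (S = 140): V_0 = 1/1.05·[0.4000·0.0000 + 0.6000·37.8571] = 21.6327

€21.63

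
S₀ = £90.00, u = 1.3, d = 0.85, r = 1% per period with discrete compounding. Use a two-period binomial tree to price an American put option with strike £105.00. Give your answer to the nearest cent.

£19.43

Risk-neutral probability p = (1 + 0.01 − 0.85)/(1.3 − 0.85) = 0.1600/0.4500 = 0.3556
Terminal stock prices: S_uu = 152.1, S_ud = 99.45, S_dd = 65.02
Terminal payoffs (K − S): max(-47.1, 0) = 0, max(5.55, 0) = 5.55, max(39.98, 0) = 39.98
Node u (S = 117): continuation = 1/1.01·[0.3556·0.0000 + 0.6444·5.5500] = 3.5413; exercise value = 0.0000 ≤ continuation, so V_u = 3.5413
Node d (S = 76.5): continuation = 1/1.01·[0.3556·5.5500 + 0.6444·39.9750] = 27.4604; exercise value = 28.5000 > continuation, so V_d = 28.5000 (exercise)
Node 0 (S = 90): continuation = 1/1.01·[0.3556·3.5413 + 0.6444·28.5000] = 19.4315; exercise value = 15.0000 ≤ continuation, so V_0 = 19.4315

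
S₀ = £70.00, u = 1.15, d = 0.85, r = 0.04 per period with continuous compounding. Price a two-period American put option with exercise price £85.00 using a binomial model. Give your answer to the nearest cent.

Risk-neutral probability p = (e^0.04 − 0.85)/(1.15 − 0.85) = 0.1908/0.3000 = 0.6360
Terminal stock prices: S_uu = 92.57, S_ud = 68.42, S_dd = 50.57
Terminal payoffs (K − S): max(-7.575, 0) = 0, max(16.58, 0) = 16.58, max(34.43, 0) = 34.43
Node u (S = 80.5): continuation = e^(−0.04)·[0.6360·0.0000 + 0.3640·16.5750] = 5.7962; exercise value = 4.5000 ≤ continuation, so V_u = 5.7962
Node d (S = 59.5): continuation = e^(−0.04)·[0.6360·16.5750 + 0.3640·34.4250] = 22.1671; exercise value = 25.5000 > continuation, so V_d = 25.5000 (exercise)
Node 0 (S = 70): continuation = e^(−0.04)·[0.6360·5.7962 + 0.3640·25.5000] = 12.4592; exercise value = 15.0000 > continuation, so V_0 = 15.0000 (exercise)

£15.00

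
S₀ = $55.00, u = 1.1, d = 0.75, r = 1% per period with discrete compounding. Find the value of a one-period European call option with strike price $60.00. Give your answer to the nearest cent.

$0.37

Risk-neutral probability p = (1 + 0.01 − 0.75)/(1.1 − 0.75) = 0.2600/0.3500 = 0.7429
Terminal stock prices: S_u = 60.5, S_d = 41.25
Terminal payoffs (S − K): max(0.5, 0) = 0.5, max(-18.75, 0) = 0
Node 0 (S = 55): V_0 = 1/1.01·[0.7429·0.5000 + 0.2571·0.0000] = 0.3678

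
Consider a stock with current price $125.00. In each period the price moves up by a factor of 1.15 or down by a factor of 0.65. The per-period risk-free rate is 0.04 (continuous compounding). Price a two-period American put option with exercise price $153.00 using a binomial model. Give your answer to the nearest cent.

Risk-neutral probability p = (e^0.04 − 0.65)/(1.15 − 0.65) = 0.3908/0.5000 = 0.7816
Terminal stock prices: S_uu = 165.3, S_ud = 93.44, S_dd = 52.81
Terminal payoffs (K − S): max(-12.31, 0) = 0, max(59.56, 0) = 59.56, max(100.2, 0) = 100.2
Node u (S = 143.8): continuation = e^(−0.04)·[0.7816·0.0000 + 0.2184·59.5625] = 12.4971; exercise value = 9.2500 ≤ continuation, so V_u = 12.4971
Node d (S = 81.25): continuation = e^(−0.04)·[0.7816·59.5625 + 0.2184·100.1875] = 65.7508; exercise value = 71.7500 > continuation, so V_d = 71.7500 (exercise)
Node 0 (S = 125): continuation = e^(−0.04)·[0.7816·12.4971 + 0.2184·71.7500] = 24.4393; exercise value = 28.0000 > continuation, so V_0 = 28.0000 (exercise)

$28.00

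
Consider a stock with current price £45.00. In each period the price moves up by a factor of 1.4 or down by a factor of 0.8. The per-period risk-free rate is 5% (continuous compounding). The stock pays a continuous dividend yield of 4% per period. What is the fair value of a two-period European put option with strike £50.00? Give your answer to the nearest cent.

Per-period risk-free factor R = e^0.05 = 1.0513; dividend-adjusted growth = e^(0.05−0.04) = 1.0101.
Risk-neutral probability p = (1.0101 − 0.8)/(1.4 − 0.8) = 0.2101/0.6000 = 0.3501
Terminal stock prices: S_uu = 88.2, S_ud = 50.4, S_dd = 28.8
Terminal payoffs (K − S): max(-38.2, 0) = 0, max(-0.4, 0) = 0, max(21.2, 0) = 21.2
Node u (S = 63): V_u = e^(−0.05)·[0.3501·0.0000 + 0.6499·0.0000] = 0.0000
Node d (S = 36): V_d = e^(−0.05)·[0.3501·0.0000 + 0.6499·21.2000] = 13.1063
Node 0 (S = 45): V_0 = e^(−0.05)·[0.3501·0.0000 + 0.6499·13.1063] = 8.1025

£8.10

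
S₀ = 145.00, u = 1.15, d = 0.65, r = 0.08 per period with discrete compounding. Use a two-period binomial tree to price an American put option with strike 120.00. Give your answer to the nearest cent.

4.54

Risk-neutral probability p = (1 + 0.08 − 0.65)/(1.15 − 0.65) = 0.4300/0.5000 = 0.8600
Terminal stock prices: S_uu = 191.8, S_ud = 108.4, S_dd = 61.26
Terminal payoffs (K − S): max(-71.76, 0) = 0, max(11.61, 0) = 11.61, max(58.74, 0) = 58.74
Node u (S = 166.8): continuation = 1/1.08·[0.8600·0.0000 + 0.1400·11.6125] = 1.5053; exercise value = 0.0000 ≤ continuation, so V_u = 1.5053
Node d (S = 94.25): continuation = 1/1.08·[0.8600·11.6125 + 0.1400·58.7375] = 16.8611; exercise value = 25.7500 > continuation, so V_d = 25.7500 (exercise)
Node 0 (S = 145): continuation = 1/1.08·[0.8600·1.5053 + 0.1400·25.7500] = 4.5366; exercise value = 0.0000 ≤ continuation, so V_0 = 4.5366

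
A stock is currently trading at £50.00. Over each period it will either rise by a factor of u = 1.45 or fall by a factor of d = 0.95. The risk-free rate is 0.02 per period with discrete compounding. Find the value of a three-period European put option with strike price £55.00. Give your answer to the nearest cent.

£7.27

Risk-neutral probability p = (1 + 0.02 − 0.95)/(1.45 − 0.95) = 0.0700/0.5000 = 0.1400
Terminal stock prices: S_uuu = 152.4, S_uud = 99.87, S_udd = 65.43, S_ddd = 42.87
Terminal payoffs (K − S): max(-97.43, 0) = 0, max(-44.87, 0) = 0, max(-10.43, 0) = 0, max(12.13, 0) = 12.13
Node uu (S = 105.1): V_uu = 1/1.02·[0.1400·0.0000 + 0.8600·0.0000] = 0.0000
Node ud (S = 68.88): V_ud = 1/1.02·[0.1400·0.0000 + 0.8600·0.0000] = 0.0000
Node dd (S = 45.12): V_dd = 1/1.02·[0.1400·0.0000 + 0.8600·12.1313] = 10.2283
Node u (S = 72.5): V_u = 1/1.02·[0.1400·0.0000 + 0.8600·0.0000] = 0.0000
Node d (S = 47.5): V_d = 1/1.02·[0.1400·0.0000 + 0.8600·10.2283] = 8.6239
Node 0 (S = 50): V_0 = 1/1.02·[0.1400·0.0000 + 0.8600·8.6239] = 7.2711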